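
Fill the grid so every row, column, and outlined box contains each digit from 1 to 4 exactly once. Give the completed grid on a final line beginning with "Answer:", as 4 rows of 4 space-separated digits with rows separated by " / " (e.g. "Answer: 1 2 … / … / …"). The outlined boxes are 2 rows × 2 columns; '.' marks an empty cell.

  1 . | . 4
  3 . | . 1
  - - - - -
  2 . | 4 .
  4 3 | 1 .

Step 1. [r2c3∈{2}] r2c3's peers cover all but 2 ⇒ r2c3=2.
Step 2. [r3c2∈{1}] r3c2 has the single candidate 1. So r3c2=1.
Step 3. [r1c2∈{2}] nothing but 2 survives at r1c2. So r1c2=2.
Step 4. [r2c2∈{4}] r2c2 is down to just 4, so r2c2=4.
Step 5. [r3c4∈{3}] nothing but 3 survives at r3c4. So r3c4=3.
Step 6. [r1c3∈{3}] nothing but 3 survives at r1c3, so r1c3=3.
Step 7. [r4c4∈{2}] only 2 remains possible at r4c4 ⇒ r4c4=2.

Answer: 1 2 3 4 / 3 4 2 1 / 2 1 4 3 / 4 3 1 2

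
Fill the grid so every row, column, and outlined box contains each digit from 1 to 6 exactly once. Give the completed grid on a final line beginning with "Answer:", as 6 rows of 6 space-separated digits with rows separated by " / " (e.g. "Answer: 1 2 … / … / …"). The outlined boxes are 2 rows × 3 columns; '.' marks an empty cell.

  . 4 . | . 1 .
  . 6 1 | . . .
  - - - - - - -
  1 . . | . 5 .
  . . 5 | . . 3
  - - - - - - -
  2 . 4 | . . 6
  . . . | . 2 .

Step 1. [r6c6∈{1,4,5}] col 6 places 1 nowhere but r6c6. So r6c6=1.
Step 2. [r1c4∈{2,3,5,6}] across row 1, 6 lands solely at r1c4. So r1c4=6.
Step 3. [r6c4∈{3,4,5}] r6c4 is the only open cell in row 6 admitting 4. So r6c4=4.
Step 4. [r3c4∈{2}] r3c4 has the single candidate 2, so r3c4=2.
Step 5. [r3c2∈{3}] r3c2's peers cover all but 3. So r3c2=3.
Step 6. [r5c4∈{3,5}] box 6 places 5 nowhere but r5c4, so r5c4=5.
Step 7. [r2c6∈{2,4,5}] r2c6 is the only open cell in row 2 admitting 2. So r2c6=2.
Step 8. [r2c1∈{3,5}] 5 has one home in row 2: r2c1, so r2c1=5.
Step 9. [r4c1∈{4,6}] in col 1, 4 fits only at r4c1, so r4c1=4.
Step 10. [r1c1∈{3}] r1c1 has the single candidate 3, so r1c1=3.
Step 11. [r5c5∈{3}] r5c5 is down to just 3. So r5c5=3.
Step 12. [r3c3∈{6}] r3c3's peers cover all but 6, so r3c3=6.
Step 13. [r6c3∈{3}] r6c3's peers cover all but 3, so r6c3=3.
Step 14. [r4c2∈{2}] only 2 remains possible at r4c2. So r4c2=2.
Step 15. [r6c1∈{6}] nothing but 6 survives at r6c1, so r6c1=6.
Step 16. [r2c4∈{3}] nothing but 3 survives at r2c4, so r2c4=3.
Step 17. [r2c5∈{4}] r2c5's peers cover all but 4 ⇒ r2c5=4.
Step 18. [r6c2∈{5}] r6c2's peers cover all but 5 ⇒ r6c2=5.
Step 19. [r4c4∈{1}] r4c4's peers cover all but 1. So r4c4=1.
Step 20. [r1c6∈{5}] r1c6 has the single candidate 5. So r1c6=5.
Step 21. [r3c6∈{4}] nothing but 4 survives at r3c6, so r3c6=4.
Step 22. [r5c2∈{1}] nothing but 1 survives at r5c2. So r5c2=1.
Step 23. [r1c3∈{2}] r1c3 is down to just 2, so r1c3=2.
Step 24. [r4c5∈{6}] r4c5 is down to just 6, so r4c5=6.

Answer: 3 4 2 6 1 5 / 5 6 1 3 4 2 / 1 3 6 2 5 4 / 4 2 5 1 6 3 / 2 1 4 5 3 6 / 6 5 3 4 2 1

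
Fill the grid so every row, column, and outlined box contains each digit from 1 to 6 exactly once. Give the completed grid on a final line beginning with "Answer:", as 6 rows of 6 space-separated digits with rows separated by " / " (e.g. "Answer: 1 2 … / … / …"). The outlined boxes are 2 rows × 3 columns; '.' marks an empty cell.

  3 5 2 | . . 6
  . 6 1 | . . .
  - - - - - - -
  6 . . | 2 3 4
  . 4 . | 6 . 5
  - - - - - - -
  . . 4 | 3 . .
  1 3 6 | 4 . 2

Step 1. [r5c5∈{1,5,6}] in row 5, 6 fits only at r5c5, so r5c5=6.
Step 2. [r1c5∈{1,4}] across row 1, 4 lands solely at r1c5 ⇒ r1c5=4.
Step 3. [r5c1∈{2,5}] in row 5, 5 fits only at r5c1. So r5c1=5.
Step 4. [r2c4∈{5}] r2c4's peers cover all but 5, so r2c4=5.
Step 5. [r2c1∈{4}] only 4 remains possible at r2c1, so r2c1=4.
Step 6. [r5c2∈{2}] r5c2's peers cover all but 2. So r5c2=2.
Step 7. [r4c3∈{3}] r4c3 is down to just 3. So r4c3=3.
Step 8. [r3c3∈{5}] r3c3 is down to just 5, so r3c3=5.
Step 9. [r6c5∈{5}] r6c5 has the single candidate 5. So r6c5=5.
Step 10. [r4c1∈{2}] r4c1 has the single candidate 2, so r4c1=2.
Step 11. [r4c5∈{1}] r4c5's peers cover all but 1 ⇒ r4c5=1.
Step 12. [r1c4∈{1}] r1c4 has the single candidate 1 ⇒ r1c4=1.
Step 13. [r2c6∈{3}] r2c6 is down to just 3 ⇒ r2c6=3.
Step 14. [r2c5∈{2}] nothing but 2 survives at r2c5, so r2c5=2.
Step 15. [r5c6∈{1}] nothing but 1 survives at r5c6. So r5c6=1.
Step 16. [r3c2∈{1}] nothing but 1 survives at r3c2, so r3c2=1.

Answer: 3 5 2 1 4 6 / 4 6 1 5 2 3 / 6 1 5 2 3 4 / 2 4 3 6 1 5 / 5 2 4 3 6 1 / 1 3 6 4 5 2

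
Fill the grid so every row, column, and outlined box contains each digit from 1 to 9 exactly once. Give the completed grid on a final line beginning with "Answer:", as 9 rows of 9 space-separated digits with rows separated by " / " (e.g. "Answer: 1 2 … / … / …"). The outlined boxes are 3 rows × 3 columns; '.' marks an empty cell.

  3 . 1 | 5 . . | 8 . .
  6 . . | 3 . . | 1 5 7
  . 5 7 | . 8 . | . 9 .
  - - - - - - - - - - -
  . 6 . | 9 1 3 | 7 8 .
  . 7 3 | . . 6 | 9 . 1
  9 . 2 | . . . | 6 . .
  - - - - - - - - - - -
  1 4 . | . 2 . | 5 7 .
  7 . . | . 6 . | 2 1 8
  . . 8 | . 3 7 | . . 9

Step 1. [r8c4∈{4}] nothing but 4 survives at r8c4. So r8c4=4.
Step 2. [r4c9∈{2,4,5}] across row 4, 2 lands solely at r4c9. So r4c9=2.
Step 3. [r5c8∈{4}] r5c8's peers cover all but 4. So r5c8=4.
Step 4. [r9c1∈{2,5}] across row 9, 5 lands solely at r9c1. So r9c1=5.
Step 5. [r3c1∈{2,4}] across col 1, 2 lands solely at r3c1. So r3c1=2.
Step 6. [r1c2∈{9}] only 9 remains possible at r1c2, so r1c2=9.
Step 7. [r2c6∈{2,4,9}] across row 2, 2 lands solely at r2c6. So r2c6=2.
Step 8. [r1c6∈{4}] r1c6 has the single candidate 4. So r1c6=4.
Step 9. [r7c4∈{8}] r7c4's peers cover all but 8. So r7c4=8.
Step 10. [r3c9∈{3,4,6}] col 9 places 4 nowhere but r3c9, so r3c9=4.
Step 11. [r6c9∈{3,5}] across col 9, 5 lands solely at r6c9 ⇒ r6c9=5.
Step 12. [r7c3∈{6,9}] 6 has one home in col 3: r7c3, so r7c3=6.
Step 13. [r8c6∈{5,9}] r8c6 is the only open cell in row 8 admitting 5 ⇒ r8c6=5.
Step 14. [r3c4∈{1,6}] across row 3, 6 lands solely at r3c4, so r3c4=6.
Step 15. [r6c4∈{7}] only 7 remains possible at r6c4, so r6c4=7.
Step 16. [r2c2∈{8}] r2c2's peers cover all but 8, so r2c2=8.
Step 17. [r4c1∈{4}] r4c1 has the single candidate 4. So r4c1=4.
Step 18. [r1c8∈{2,6}] 2 has one home in row 1: r1c8 ⇒ r1c8=2.
Step 19. [r5c5∈{5}] only 5 remains possible at r5c5, so r5c5=5.
Step 20. [r1c5∈{7}] nothing but 7 survives at r1c5, so r1c5=7.
Step 21. [r6c5∈{4}] only 4 remains possible at r6c5 ⇒ r6c5=4.
Step 22. [r9c2∈{2}] only 2 remains possible at r9c2 ⇒ r9c2=2.
Step 23. [r5c1∈{8}] nothing but 8 survives at r5c1, so r5c1=8.
Step 24. [r2c3∈{4}] r2c3 has the single candidate 4, so r2c3=4.
Step 25. [r6c8∈{3}] only 3 remains possible at r6c8, so r6c8=3.
Step 26. [r7c6∈{9}] r7c6 is down to just 9 ⇒ r7c6=9.
Step 27. [r8c3∈{9}] only 9 remains possible at r8c3, so r8c3=9.
Step 28. [r7c9∈{3}] r7c9's peers cover all but 3 ⇒ r7c9=3.
Step 29. [r1c9∈{6}] r1c9 is down to just 6. So r1c9=6.
Step 30. [r2c5∈{9}] only 9 remains possible at r2c5 ⇒ r2c5=9.
Step 31. [r3c7∈{3}] only 3 remains possible at r3c7. So r3c7=3.
Step 32. [r3c6∈{1}] r3c6 is down to just 1, so r3c6=1.
Step 33. [r9c8∈{6}] nothing but 6 survives at r9c8, so r9c8=6.
Step 34. [r9c7∈{4}] nothing but 4 survives at r9c7 ⇒ r9c7=4.
Step 35. [r9c4∈{1}] nothing but 1 survives at r9c4 ⇒ r9c4=1.
Step 36. [r5c4∈{2}] r5c4 has the single candidate 2 ⇒ r5c4=2.
Step 37. [r4c3∈{5}] r4c3 has the single candidate 5, so r4c3=5.
Step 38. [r6c2∈{1}] only 1 remains possible at r6c2, so r6c2=1.
Step 39. [r6c6∈{8}] r6c6 is down to just 8. So r6c6=8.
Step 40. [r8c2∈{3}] nothing but 3 survives at r8c2. So r8c2=3.

Answer: 3 9 1 5 7 4 8 2 6 / 6 8 4 3 9 2 1 5 7 / 2 5 7 6 8 1 3 9 4 / 4 6 5 9 1 3 7 8 2 / 8 7 3 2 5 6 9 4 1 / 9 1 2 7 4 8 6 3 5 / 1 4 6 8 2 9 5 7 3 / 7 3 9 4 6 5 2 1 8 / 5 2 8 1 3 7 4 6 9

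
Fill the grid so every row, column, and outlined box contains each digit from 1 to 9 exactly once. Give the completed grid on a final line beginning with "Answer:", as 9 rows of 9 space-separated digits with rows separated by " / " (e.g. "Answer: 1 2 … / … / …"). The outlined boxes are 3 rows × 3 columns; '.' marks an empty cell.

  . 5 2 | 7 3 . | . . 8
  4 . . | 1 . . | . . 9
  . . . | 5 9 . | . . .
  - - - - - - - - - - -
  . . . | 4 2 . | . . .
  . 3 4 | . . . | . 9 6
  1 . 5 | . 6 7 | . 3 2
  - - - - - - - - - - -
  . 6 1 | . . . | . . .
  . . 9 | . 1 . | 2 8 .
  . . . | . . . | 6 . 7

Step 1. [r5c4∈{8}] nothing but 8 survives at r5c4 ⇒ r5c4=8.
Step 2. [r2c5∈{8}] nothing but 8 survives at r2c5 ⇒ r2c5=8.
Step 3. [r2c2∈{7}] r2c2's peers cover all but 7. So r2c2=7.
Step 4. [r4c3∈{6,7,8}] across col 3, 7 lands solely at r4c3. So r4c3=7.
Step 5. [r9c2∈{2,4,8}] 2 has one home in col 2: r9c2. So r9c2=2.
Step 6. [r4c6∈{1,3,5,9}] r4c6 is the only open cell in row 4 admitting 3, so r4c6=3.
Step 7. [r9c8∈{1,4,5}] in row 9, 1 fits only at r9c8 ⇒ r9c8=1.
Step 8. [r4c8∈{5}] nothing but 5 survives at r4c8 ⇒ r4c8=5.
Step 9. [r7c8∈{4}] only 4 remains possible at r7c8 ⇒ r7c8=4.
Step 10. [r3c9∈{1,3,4}] r3c9 is the only open cell in col 9 admitting 4. So r3c9=4.
Step 11. [r4c1∈{6,8,9}] across row 4, 6 lands solely at r4c1 ⇒ r4c1=6.
Step 12. [r7c7∈{3,5,9}] across col 7, 9 lands solely at r7c7 ⇒ r7c7=9.
Step 13. [r9c6∈{4,5,8,9}] across col 6, 9 lands solely at r9c6 ⇒ r9c6=9.
Step 14. [r9c4∈{3}] only 3 remains possible at r9c4. So r9c4=3.
Step 15. [r7c6∈{2,5,8}] r7c6 is the only open cell in col 6 admitting 8, so r7c6=8.
Step 16. [r1c8∈{6}] only 6 remains possible at r1c8 ⇒ r1c8=6.
Step 17. [r8c1∈{3,5,7}] row 8 places 7 nowhere but r8c1 ⇒ r8c1=7.
Step 18. [r5c5∈{5}] r5c5's peers cover all but 5, so r5c5=5.
Step 19. [r7c1∈{3,5}] 3 has one home in box 7: r7c1 ⇒ r7c1=3.
Step 20. [r8c6∈{4,5,6}] col 6 places 5 nowhere but r8c6 ⇒ r8c6=5.
Step 21. [r3c1∈{8}] r3c1 has the single candidate 8 ⇒ r3c1=8.
Step 22. [r1c7∈{1}] r1c7 is down to just 1, so r1c7=1.
Step 23. [r3c8∈{2,7}] col 8 places 7 nowhere but r3c8, so r3c8=7.
Step 24. [r3c7∈{3}] r3c7 has the single candidate 3, so r3c7=3.
Step 25. [r3c6∈{2,6}] r3c6 is the only open cell in row 3 admitting 2, so r3c6=2.
Step 26. [r4c2∈{8,9}] in row 4, 9 fits only at r4c2 ⇒ r4c2=9.
Step 27. [r4c7∈{8}] nothing but 8 survives at r4c7, so r4c7=8.
Step 28. [r2c3∈{3,6}] across row 2, 3 lands solely at r2c3. So r2c3=3.
Step 29. [r2c6∈{6}] r2c6 is down to just 6. So r2c6=6.
Step 30. [r2c8∈{2}] r2c8's peers cover all but 2, so r2c8=2.
Step 31. [r6c2∈{8}] only 8 remains possible at r6c2 ⇒ r6c2=8.
Step 32. [r8c4∈{6}] nothing but 6 survives at r8c4. So r8c4=6.
Step 33. [r1c6∈{4}] r1c6's peers cover all but 4, so r1c6=4.
Step 34. [r1c1∈{9}] r1c1 is down to just 9. So r1c1=9.
Step 35. [r8c2∈{4}] r8c2's peers cover all but 4. So r8c2=4.
Step 36. [r9c3∈{8}] r9c3 has the single candidate 8, so r9c3=8.
Step 37. [r5c6∈{1}] only 1 remains possible at r5c6, so r5c6=1.
Step 38. [r3c3∈{6}] r3c3 is down to just 6. So r3c3=6.
Step 39. [r6c7∈{4}] nothing but 4 survives at r6c7. So r6c7=4.
Step 40. [r5c1∈{2}] nothing but 2 survives at r5c1. So r5c1=2.
Step 41. [r9c1∈{5}] r9c1's peers cover all but 5, so r9c1=5.
Step 42. [r5c7∈{7}] r5c7 is down to just 7, so r5c7=7.
Step 43. [r9c5∈{4}] r9c5's peers cover all but 4 ⇒ r9c5=4.
Step 44. [r6c4∈{9}] r6c4's peers cover all but 9, so r6c4=9.
Step 45. [r7c5∈{7}] nothing but 7 survives at r7c5, so r7c5=7.
Step 46. [r3c2∈{1}] only 1 remains possible at r3c2 ⇒ r3c2=1.
Step 47. [r4c9∈{1}] r4c9's peers cover all but 1. So r4c9=1.
Step 48. [r7c4∈{2}] r7c4's peers cover all but 2 ⇒ r7c4=2.
Step 49. [r8c9∈{3}] only 3 remains possible at r8c9, so r8c9=3.
Step 50. [r7c9∈{5}] only 5 remains possible at r7c9, so r7c9=5.
Step 51. [r2c7∈{5}] r2c7 has the single candidate 5. So r2c7=5.

Answer: 9 5 2 7 3 4 1 6 8 / 4 7 3 1 8 6 5 2 9 / 8 1 6 5 9 2 3 7 4 / 6 9 7 4 2 3 8 5 1 / 2 3 4 8 5 1 7 9 6 / 1 8 5 9 6 7 4 3 2 / 3 6 1 2 7 8 9 4 5 / 7 4 9 6 1 5 2 8 3 / 5 2 8 3 4 9 6 1 7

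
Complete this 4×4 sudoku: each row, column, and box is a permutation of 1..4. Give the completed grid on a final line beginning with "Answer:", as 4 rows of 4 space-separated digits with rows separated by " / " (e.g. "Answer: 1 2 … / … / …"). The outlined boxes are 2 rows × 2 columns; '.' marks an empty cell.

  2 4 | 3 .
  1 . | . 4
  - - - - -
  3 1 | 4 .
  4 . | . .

Step 1. [r3c4∈{2}] only 2 remains possible at r3c4 ⇒ r3c4=2.
Step 2. [r4c4∈{1,3}] r4c4 is the only open cell in row 4 admitting 3 ⇒ r4c4=3.
Step 3. [r4c3∈{1}] nothing but 1 survives at r4c3 ⇒ r4c3=1.
Step 4. [r2c3∈{2}] nothing but 2 survives at r2c3. So r2c3=2.
Step 5. [r4c2∈{2}] only 2 remains possible at r4c2. So r4c2=2.
Step 6. [r2c2∈{3}] nothing but 3 survives at r2c2, so r2c2=3.
Step 7. [r1c4∈{1}] r1c4 is down to just 1. So r1c4=1.

Answer: 2 4 3 1 / 1 3 2 4 / 3 1 4 2 / 4 2 1 3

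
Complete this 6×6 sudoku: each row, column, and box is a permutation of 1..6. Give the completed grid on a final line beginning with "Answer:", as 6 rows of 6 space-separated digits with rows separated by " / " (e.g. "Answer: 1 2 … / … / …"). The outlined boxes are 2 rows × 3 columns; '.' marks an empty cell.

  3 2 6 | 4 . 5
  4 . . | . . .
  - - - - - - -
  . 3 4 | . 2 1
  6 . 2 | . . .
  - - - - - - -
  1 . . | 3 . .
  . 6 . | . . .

Step 1. [r5c3∈{5}] r5c3's peers cover all but 5 ⇒ r5c3=5.
Step 2. [r5c6∈{2,4,6}] row 5 places 2 nowhere but r5c6 ⇒ r5c6=2.
Step 3. [r4c4∈{5}] nothing but 5 survives at r4c4, so r4c4=5.
Step 4. [r2c3∈{1}] r2c3 is down to just 1. So r2c3=1.
Step 5. [r6c6∈{4}] only 4 remains possible at r6c6 ⇒ r6c6=4.
Step 6. [r2c6∈{3,6}] 6 has one home in col 6: r2c6 ⇒ r2c6=6.
Step 7. [r4c5∈{3,4}] r4c5 is the only open cell in row 4 admitting 4 ⇒ r4c5=4.
Step 8. [r1c5∈{1}] r1c5 is down to just 1 ⇒ r1c5=1.
Step 9. [r4c6∈{3}] nothing but 3 survives at r4c6 ⇒ r4c6=3.
Step 10. [r2c2∈{5}] r2c2 is down to just 5, so r2c2=5.
Step 11. [r5c2∈{4}] only 4 remains possible at r5c2, so r5c2=4.
Step 12. [r6c1∈{2}] only 2 remains possible at r6c1 ⇒ r6c1=2.
Step 13. [r6c4∈{1}] only 1 remains possible at r6c4. So r6c4=1.
Step 14. [r2c4∈{2}] r2c4 is down to just 2 ⇒ r2c4=2.
Step 15. [r6c3∈{3}] only 3 remains possible at r6c3. So r6c3=3.
Step 16. [r6c5∈{5}] nothing but 5 survives at r6c5 ⇒ r6c5=5.
Step 17. [r3c4∈{6}] r3c4 has the single candidate 6 ⇒ r3c4=6.
Step 18. [r5c5∈{6}] r5c5 has the single candidate 6. So r5c5=6.
Step 19. [r4c2∈{1}] r4c2's peers cover all but 1 ⇒ r4c2=1.
Step 20. [r2c5∈{3}] nothing but 3 survives at r2c5 ⇒ r2c5=3.
Step 21. [r3c1∈{5}] r3c1 has the single candidate 5. So r3c1=5.

Answer: 3 2 6 4 1 5 / 4 5 1 2 3 6 / 5 3 4 6 2 1 / 6 1 2 5 4 3 / 1 4 5 3 6 2 / 2 6 3 1 5 4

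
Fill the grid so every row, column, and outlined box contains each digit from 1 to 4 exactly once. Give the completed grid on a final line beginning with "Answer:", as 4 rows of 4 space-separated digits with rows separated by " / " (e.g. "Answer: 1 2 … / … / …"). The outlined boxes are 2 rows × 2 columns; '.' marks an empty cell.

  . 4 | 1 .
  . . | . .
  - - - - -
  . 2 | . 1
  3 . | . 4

Step 1. [r1c4∈{2,3}] r1c4 is the only open cell in row 1 admitting 3. So r1c4=3.
Step 2. [r2c4∈{2}] r2c4 is down to just 2, so r2c4=2.
Step 3. [r2c2∈{1,3}] across row 2, 3 lands solely at r2c2 ⇒ r2c2=3.
Step 4. [r3c1∈{4}] r3c1 has the single candidate 4. So r3c1=4.
Step 5. [r2c1∈{1}] r2c1 is down to just 1, so r2c1=1.
Step 6. [r4c2∈{1}] r4c2 has the single candidate 1, so r4c2=1.
Step 7. [r4c3∈{2}] r4c3 is down to just 2, so r4c3=2.
Step 8. [r3c3∈{3}] r3c3 is down to just 3 ⇒ r3c3=3.
Step 9. [r2c3∈{4}] r2c3's peers cover all but 4, so r2c3=4.
Step 10. [r1c1∈{2}] r1c1 has the single candidate 2. So r1c1=2.

Answer: 2 4 1 3 / 1 3 4 2 / 4 2 3 1 / 3 1 2 4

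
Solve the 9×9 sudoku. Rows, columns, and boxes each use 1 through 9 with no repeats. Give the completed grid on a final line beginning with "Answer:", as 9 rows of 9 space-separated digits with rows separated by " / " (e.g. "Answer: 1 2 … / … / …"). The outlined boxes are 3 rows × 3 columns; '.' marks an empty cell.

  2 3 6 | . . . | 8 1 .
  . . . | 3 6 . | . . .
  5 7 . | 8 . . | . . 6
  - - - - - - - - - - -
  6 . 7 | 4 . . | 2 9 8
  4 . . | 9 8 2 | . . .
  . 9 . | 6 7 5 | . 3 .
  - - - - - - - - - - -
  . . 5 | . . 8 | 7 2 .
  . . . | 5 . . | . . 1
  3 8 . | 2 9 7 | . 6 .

Step 1. [r3c8∈{4}] only 4 remains possible at r3c8, so r3c8=4.
Step 2. [r9c3∈{1,4}] row 9 places 1 nowhere but r9c3 ⇒ r9c3=1.
Step 3. [r3c3∈{9}] nothing but 9 survives at r3c3 ⇒ r3c3=9.
Step 4. [r7c9∈{3,4,9}] col 9 places 3 nowhere but r7c9 ⇒ r7c9=3.
Step 5. [r2c9∈{2,5,7,9}] row 2 places 2 nowhere but r2c9 ⇒ r2c9=2.
Step 6. [r1c9∈{5,7,9}] 9 has one home in col 9: r1c9, so r1c9=9.
Step 7. [r1c6∈{4}] r1c6's peers cover all but 4, so r1c6=4.
Step 8. [r3c6∈{1}] r3c6 has the single candidate 1. So r3c6=1.
Step 9. [r2c7∈{5}] only 5 remains possible at r2c7. So r2c7=5.
Step 10. [r4c5∈{1,3}] box 5 places 1 nowhere but r4c5, so r4c5=1.
Step 11. [r5c8∈{5,7}] 5 has one home in col 8: r5c8, so r5c8=5.
Step 12. [r9c7∈{4}] nothing but 4 survives at r9c7. So r9c7=4.
Step 13. [r8c2∈{2,4,6}] 2 has one home in col 2: r8c2, so r8c2=2.
Step 14. [r5c2∈{1}] only 1 remains possible at r5c2, so r5c2=1.
Step 15. [r8c3∈{4}] r8c3 is down to just 4. So r8c3=4.
Step 16. [r6c1∈{8}] r6c1 is down to just 8, so r6c1=8.
Step 17. [r8c1∈{7,9}] across row 8, 7 lands solely at r8c1, so r8c1=7.
Step 18. [r8c6∈{3,6}] in row 8, 6 fits only at r8c6, so r8c6=6.
Step 19. [r2c8∈{7}] nothing but 7 survives at r2c8. So r2c8=7.
Step 20. [r9c9∈{5}] only 5 remains possible at r9c9 ⇒ r9c9=5.
Step 21. [r5c3∈{3}] only 3 remains possible at r5c3. So r5c3=3.
Step 22. [r7c5∈{4}] nothing but 4 survives at r7c5 ⇒ r7c5=4.
Step 23. [r6c3∈{2}] nothing but 2 survives at r6c3 ⇒ r6c3=2.
Step 24. [r2c2∈{4}] r2c2's peers cover all but 4, so r2c2=4.
Step 25. [r1c5∈{5}] r1c5's peers cover all but 5. So r1c5=5.
Step 26. [r7c2∈{6}] r7c2's peers cover all but 6 ⇒ r7c2=6.
Step 27. [r2c1∈{1}] r2c1's peers cover all but 1, so r2c1=1.
Step 28. [r8c5∈{3}] r8c5 is down to just 3. So r8c5=3.
Step 29. [r6c9∈{4}] r6c9 has the single candidate 4, so r6c9=4.
Step 30. [r6c7∈{1}] r6c7 is down to just 1. So r6c7=1.
Step 31. [r8c7∈{9}] r8c7's peers cover all but 9 ⇒ r8c7=9.
Step 32. [r4c2∈{5}] nothing but 5 survives at r4c2, so r4c2=5.
Step 33. [r7c4∈{1}] nothing but 1 survives at r7c4 ⇒ r7c4=1.
Step 34. [r4c6∈{3}] r4c6 is down to just 3. So r4c6=3.
Step 35. [r5c7∈{6}] r5c7 is down to just 6 ⇒ r5c7=6.
Step 36. [r5c9∈{7}] only 7 remains possible at r5c9 ⇒ r5c9=7.
Step 37. [r1c4∈{7}] r1c4 has the single candidate 7, so r1c4=7.
Step 38. [r3c7∈{3}] nothing but 3 survives at r3c7. So r3c7=3.
Step 39. [r8c8∈{8}] only 8 remains possible at r8c8. So r8c8=8.
Step 40. [r3c5∈{2}] r3c5 has the single candidate 2 ⇒ r3c5=2.
Step 41. [r2c6∈{9}] only 9 remains possible at r2c6 ⇒ r2c6=9.
Step 42. [r7c1∈{9}] r7c1 has the single candidate 9, so r7c1=9.
Step 43. [r2c3∈{8}] r2c3's peers cover all but 8 ⇒ r2c3=8.

Answer: 2 3 6 7 5 4 8 1 9 / 1 4 8 3 6 9 5 7 2 / 5 7 9 8 2 1 3 4 6 / 6 5 7 4 1 3 2 9 8 / 4 1 3 9 8 2 6 5 7 / 8 9 2 6 7 5 1 3 4 / 9 6 5 1 4 8 7 2 3 / 7 2 4 5 3 6 9 8 1 / 3 8 1 2 9 7 4 6 5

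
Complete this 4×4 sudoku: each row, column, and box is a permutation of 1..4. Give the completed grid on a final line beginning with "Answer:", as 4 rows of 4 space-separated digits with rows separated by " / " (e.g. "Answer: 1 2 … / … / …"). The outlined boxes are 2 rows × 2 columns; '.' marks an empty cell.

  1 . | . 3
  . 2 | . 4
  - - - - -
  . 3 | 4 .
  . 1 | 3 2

Step 1. [r3c1∈{2}] nothing but 2 survives at r3c1 ⇒ r3c1=2.
Step 2. [r1c2∈{4}] only 4 remains possible at r1c2, so r1c2=4.
Step 3. [r2c3∈{1}] only 1 remains possible at r2c3 ⇒ r2c3=1.
Step 4. [r2c1∈{3}] only 3 remains possible at r2c1. So r2c1=3.
Step 5. [r3c4∈{1}] r3c4 has the single candidate 1. So r3c4=1.
Step 6. [r4c1∈{4}] nothing but 4 survives at r4c1. So r4c1=4.
Step 7. [r1c3∈{2}] nothing but 2 survives at r1c3, so r1c3=2.

Answer: 1 4 2 3 / 3 2 1 4 / 2 3 4 1 / 4 1 3 2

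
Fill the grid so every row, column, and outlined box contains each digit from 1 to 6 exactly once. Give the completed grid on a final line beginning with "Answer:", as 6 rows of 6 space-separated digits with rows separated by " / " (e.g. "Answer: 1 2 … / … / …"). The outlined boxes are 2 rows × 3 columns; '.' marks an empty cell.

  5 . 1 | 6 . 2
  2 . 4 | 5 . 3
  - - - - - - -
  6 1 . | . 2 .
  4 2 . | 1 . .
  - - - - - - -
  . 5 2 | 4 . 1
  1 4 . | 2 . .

Step 1. [r5c5∈{3,6}] across row 5, 6 lands solely at r5c5. So r5c5=6.
Step 2. [r6c6∈{5}] r6c6 is down to just 5. So r6c6=5.
Step 3. [r6c5∈{3}] nothing but 3 survives at r6c5 ⇒ r6c5=3.
Step 4. [r4c3∈{3,5}] 3 has one home in row 4: r4c3, so r4c3=3.
Step 5. [r1c5∈{4}] r1c5 is down to just 4, so r1c5=4.
Step 6. [r4c5∈{5}] r4c5 is down to just 5, so r4c5=5.
Step 7. [r1c2∈{3}] r1c2's peers cover all but 3. So r1c2=3.
Step 8. [r3c3∈{5}] r3c3 is down to just 5. So r3c3=5.
Step 9. [r3c4∈{3}] r3c4's peers cover all but 3. So r3c4=3.
Step 10. [r6c3∈{6}] r6c3 is down to just 6 ⇒ r6c3=6.
Step 11. [r5c1∈{3}] nothing but 3 survives at r5c1, so r5c1=3.
Step 12. [r3c6∈{4}] r3c6's peers cover all but 4, so r3c6=4.
Step 13. [r2c5∈{1}] only 1 remains possible at r2c5, so r2c5=1.
Step 14. [r2c2∈{6}] r2c2's peers cover all but 6. So r2c2=6.
Step 15. [r4c6∈{6}] only 6 remains possible at r4c6. So r4c6=6.

Answer: 5 3 1 6 4 2 / 2 6 4 5 1 3 / 6 1 5 3 2 4 / 4 2 3 1 5 6 / 3 5 2 4 6 1 / 1 4 6 2 3 5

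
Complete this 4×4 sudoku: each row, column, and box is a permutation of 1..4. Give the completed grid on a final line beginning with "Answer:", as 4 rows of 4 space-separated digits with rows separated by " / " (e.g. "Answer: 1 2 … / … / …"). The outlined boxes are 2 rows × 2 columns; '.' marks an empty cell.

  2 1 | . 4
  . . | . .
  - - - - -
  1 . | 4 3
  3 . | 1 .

Step 1. [r4c4∈{2}] nothing but 2 survives at r4c4, so r4c4=2.
Step 2. [r2c2∈{3,4}] col 2 places 3 nowhere but r2c2 ⇒ r2c2=3.
Step 3. [r2c4∈{1}] only 1 remains possible at r2c4 ⇒ r2c4=1.
Step 4. [r3c2∈{2}] nothing but 2 survives at r3c2 ⇒ r3c2=2.
Step 5. [r2c1∈{4}] r2c1 is down to just 4. So r2c1=4.
Step 6. [r4c2∈{4}] only 4 remains possible at r4c2. So r4c2=4.
Step 7. [r1c3∈{3}] nothing but 3 survives at r1c3, so r1c3=3.
Step 8. [r2c3∈{2}] r2c3 has the single candidate 2, so r2c3=2.

Answer: 2 1 3 4 / 4 3 2 1 / 1 2 4 3 / 3 4 1 2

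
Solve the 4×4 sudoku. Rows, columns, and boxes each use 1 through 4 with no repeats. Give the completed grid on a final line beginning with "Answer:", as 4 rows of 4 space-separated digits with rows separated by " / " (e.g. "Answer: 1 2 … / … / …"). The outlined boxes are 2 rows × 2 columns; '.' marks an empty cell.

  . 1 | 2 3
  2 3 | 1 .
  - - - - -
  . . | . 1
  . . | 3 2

Step 1. [r4c2∈{4}] r4c2 has the single candidate 4, so r4c2=4.
Step 2. [r2c4∈{4}] r2c4's peers cover all but 4 ⇒ r2c4=4.
Step 3. [r3c3∈{4}] r3c3 is down to just 4. So r3c3=4.
Step 4. [r3c1∈{3}] r3c1 has the single candidate 3, so r3c1=3.
Step 5. [r3c2∈{2}] nothing but 2 survives at r3c2, so r3c2=2.
Step 6. [r1c1∈{4}] r1c1 is down to just 4. So r1c1=4.
Step 7. [r4c1∈{1}] r4c1 is down to just 1, so r4c1=1.

Answer: 4 1 2 3 / 2 3 1 4 / 3 2 4 1 / 1 4 3 2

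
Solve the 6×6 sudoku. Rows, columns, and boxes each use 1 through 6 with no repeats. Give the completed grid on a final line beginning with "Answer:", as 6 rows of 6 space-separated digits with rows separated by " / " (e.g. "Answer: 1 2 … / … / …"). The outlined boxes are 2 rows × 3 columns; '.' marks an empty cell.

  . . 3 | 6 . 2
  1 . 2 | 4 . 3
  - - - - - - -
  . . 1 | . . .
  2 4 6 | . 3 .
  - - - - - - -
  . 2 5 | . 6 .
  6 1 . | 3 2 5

Step 1. [r1c2∈{5}] r1c2 is down to just 5. So r1c2=5.
Step 2. [r5c6∈{1,4}] in box 6, 4 fits only at r5c6, so r5c6=4.
Step 3. [r3c1∈{3,5}] in col 1, 5 fits only at r3c1 ⇒ r3c1=5.
Step 4. [r4c6∈{1}] r4c6's peers cover all but 1 ⇒ r4c6=1.
Step 5. [r3c2∈{3}] only 3 remains possible at r3c2 ⇒ r3c2=3.
Step 6. [r3c4∈{2}] only 2 remains possible at r3c4 ⇒ r3c4=2.
Step 7. [r3c6∈{6}] r3c6 has the single candidate 6, so r3c6=6.
Step 8. [r1c5∈{1}] r1c5 has the single candidate 1 ⇒ r1c5=1.
Step 9. [r2c5∈{5}] only 5 remains possible at r2c5. So r2c5=5.
Step 10. [r3c5∈{4}] r3c5 has the single candidate 4. So r3c5=4.
Step 11. [r4c4∈{5}] only 5 remains possible at r4c4 ⇒ r4c4=5.
Step 12. [r6c3∈{4}] only 4 remains possible at r6c3. So r6c3=4.
Step 13. [r5c1∈{3}] nothing but 3 survives at r5c1. So r5c1=3.
Step 14. [r1c1∈{4}] nothing but 4 survives at r1c1 ⇒ r1c1=4.
Step 15. [r2c2∈{6}] r2c2's peers cover all but 6. So r2c2=6.
Step 16. [r5c4∈{1}] nothing but 1 survives at r5c4, so r5c4=1.

Answer: 4 5 3 6 1 2 / 1 6 2 4 5 3 / 5 3 1 2 4 6 / 2 4 6 5 3 1 / 3 2 5 1 6 4 / 6 1 4 3 2 5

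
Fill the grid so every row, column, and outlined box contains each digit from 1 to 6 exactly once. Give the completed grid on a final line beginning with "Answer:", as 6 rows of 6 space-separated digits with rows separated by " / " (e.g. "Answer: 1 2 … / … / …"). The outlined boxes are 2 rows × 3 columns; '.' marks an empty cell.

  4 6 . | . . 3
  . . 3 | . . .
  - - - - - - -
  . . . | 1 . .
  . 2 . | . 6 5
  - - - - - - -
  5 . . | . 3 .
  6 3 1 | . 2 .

Step 1. [r6c6∈{4}] r6c6 is down to just 4. So r6c6=4.
Step 2. [r2c2∈{1,5}] r2c2 is the only open cell in col 2 admitting 1. So r2c2=1.
Step 3. [r1c3∈{2,5}] box 1 places 5 nowhere but r1c3 ⇒ r1c3=5.
Step 4. [r4c3∈{4}] only 4 remains possible at r4c3 ⇒ r4c3=4.
Step 5. [r2c4∈{2,4,5,6}] across col 4, 4 lands solely at r2c4, so r2c4=4.
Step 6. [r2c6∈{2,6}] in row 2, 6 fits only at r2c6, so r2c6=6.
Step 7. [r4c4∈{3}] r4c4's peers cover all but 3. So r4c4=3.
Step 8. [r5c4∈{6}] r5c4 is down to just 6. So r5c4=6.
Step 9. [r3c2∈{5}] r3c2 has the single candidate 5. So r3c2=5.
Step 10. [r4c1∈{1}] r4c1 is down to just 1, so r4c1=1.
Step 11. [r6c4∈{5}] r6c4's peers cover all but 5 ⇒ r6c4=5.
Step 12. [r2c5∈{5}] nothing but 5 survives at r2c5. So r2c5=5.
Step 13. [r1c5∈{1}] r1c5's peers cover all but 1 ⇒ r1c5=1.
Step 14. [r1c4∈{2}] only 2 remains possible at r1c4. So r1c4=2.
Step 15. [r5c6∈{1}] only 1 remains possible at r5c6, so r5c6=1.
Step 16. [r3c6∈{2}] r3c6 is down to just 2. So r3c6=2.
Step 17. [r3c3∈{6}] r3c3 has the single candidate 6. So r3c3=6.
Step 18. [r2c1∈{2}] r2c1's peers cover all but 2, so r2c1=2.
Step 19. [r5c2∈{4}] nothing but 4 survives at r5c2, so r5c2=4.
Step 20. [r3c5∈{4}] r3c5 has the single candidate 4. So r3c5=4.
Step 21. [r5c3∈{2}] nothing but 2 survives at r5c3. So r5c3=2.
Step 22. [r3c1∈{3}] only 3 remains possible at r3c1, so r3c1=3.

Answer: 4 6 5 2 1 3 / 2 1 3 4 5 6 / 3 5 6 1 4 2 / 1 2 4 3 6 5 / 5 4 2 6 3 1 / 6 3 1 5 2 4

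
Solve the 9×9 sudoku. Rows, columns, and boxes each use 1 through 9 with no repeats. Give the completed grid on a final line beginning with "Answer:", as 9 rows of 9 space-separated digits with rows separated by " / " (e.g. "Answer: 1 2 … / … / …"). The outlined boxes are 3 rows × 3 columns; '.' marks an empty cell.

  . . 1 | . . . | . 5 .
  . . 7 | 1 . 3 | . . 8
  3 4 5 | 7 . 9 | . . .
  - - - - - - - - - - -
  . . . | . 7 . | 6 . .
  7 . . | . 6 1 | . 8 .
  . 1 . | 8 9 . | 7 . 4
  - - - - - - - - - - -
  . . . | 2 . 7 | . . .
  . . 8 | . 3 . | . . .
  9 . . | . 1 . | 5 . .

Step 1. [r1c9∈{2,3,6,7,9}] across row 1, 7 lands solely at r1c9, so r1c9=7.
Step 2. [r8c4∈{4,5,6,9}] r8c4 is the only open cell in col 4 admitting 9 ⇒ r8c4=9.
Step 3. [r7c7∈{1,3,4,8,9}] 8 has one home in col 7: r7c7. So r7c7=8.
Step 4. [r1c7∈{2,3,4,9}] r1c7 is the only open cell in row 1 admitting 3, so r1c7=3.
Step 5. [r1c2∈{2,6,8,9}] across row 1, 9 lands solely at r1c2 ⇒ r1c2=9.
Step 6. [r1c1∈{2,6,8}] across box 1, 8 lands solely at r1c1, so r1c1=8.
Step 7. [r4c2∈{2,3,5,8}] across row 4, 8 lands solely at r4c2 ⇒ r4c2=8.
Step 8. [r2c5∈{2,4,5}] 5 has one home in row 2: r2c5 ⇒ r2c5=5.
Step 9. [r7c5∈{4}] r7c5 is down to just 4 ⇒ r7c5=4.
Step 10. [r9c4∈{6}] nothing but 6 survives at r9c4 ⇒ r9c4=6.
Step 11. [r8c6∈{5}] nothing but 5 survives at r8c6. So r8c6=5.
Step 12. [r6c6∈{2}] r6c6's peers cover all but 2, so r6c6=2.
Step 13. [r6c8∈{3}] r6c8's peers cover all but 3 ⇒ r6c8=3.
Step 14. [r4c6∈{4}] r4c6 is down to just 4. So r4c6=4.
Step 15. [r8c1∈{1,2,4,6}] r8c1 is the only open cell in col 1 admitting 4. So r8c1=4.
Step 16. [r7c1∈{1,5,6}] across col 1, 1 lands solely at r7c1. So r7c1=1.
Step 17. [r5c3∈{2,3,4,9}] r5c3 is the only open cell in row 5 admitting 4. So r5c3=4.
Step 18. [r4c3∈{2,3,9}] 9 has one home in col 3: r4c3 ⇒ r4c3=9.
Step 19. [r5c2∈{2,3,5}] across box 4, 3 lands solely at r5c2, so r5c2=3.
Step 20. [r9c3∈{2,3}] col 3 places 2 nowhere but r9c3, so r9c3=2.
Step 21. [r2c2∈{2,6}] r2c2 is the only open cell in col 2 admitting 2 ⇒ r2c2=2.
Step 22. [r4c1∈{2,5}] 2 has one home in col 1: r4c1. So r4c1=2.
Step 23. [r4c8∈{1}] r4c8's peers cover all but 1, so r4c8=1.
Step 24. [r7c3∈{3,6}] r7c3 is the only open cell in col 3 admitting 3. So r7c3=3.
Step 25. [r9c8∈{4,7}] 4 has one home in row 9: r9c8. So r9c8=4.
Step 26. [r8c8∈{2,6,7}] in col 8, 7 fits only at r8c8, so r8c8=7.
Step 27. [r3c8∈{2,6}] 2 has one home in col 8: r3c8, so r3c8=2.
Step 28. [r3c9∈{1,6}] 6 has one home in row 3: r3c9, so r3c9=6.
Step 29. [r2c8∈{9}] r2c8 has the single candidate 9 ⇒ r2c8=9.
Step 30. [r8c9∈{1,2}] r8c9 is the only open cell in col 9 admitting 1, so r8c9=1.
Step 31. [r5c9∈{2,5,9}] 2 has one home in col 9: r5c9, so r5c9=2.
Step 32. [r7c2∈{5,6}] in row 7, 5 fits only at r7c2, so r7c2=5.
Step 33. [r4c4∈{3,5}] r4c4 is the only open cell in row 4 admitting 3 ⇒ r4c4=3.
Step 34. [r2c1∈{6}] r2c1 has the single candidate 6, so r2c1=6.
Step 35. [r2c7∈{4}] r2c7 has the single candidate 4 ⇒ r2c7=4.
Step 36. [r9c9∈{3}] only 3 remains possible at r9c9 ⇒ r9c9=3.
Step 37. [r8c2∈{6}] r8c2 is down to just 6 ⇒ r8c2=6.
Step 38. [r6c3∈{6}] r6c3 has the single candidate 6 ⇒ r6c3=6.
Step 39. [r5c4∈{5}] only 5 remains possible at r5c4, so r5c4=5.
Step 40. [r7c9∈{9}] r7c9's peers cover all but 9 ⇒ r7c9=9.
Step 41. [r9c6∈{8}] only 8 remains possible at r9c6, so r9c6=8.
Step 42. [r7c8∈{6}] nothing but 6 survives at r7c8, so r7c8=6.
Step 43. [r8c7∈{2}] only 2 remains possible at r8c7. So r8c7=2.
Step 44. [r9c2∈{7}] only 7 remains possible at r9c2 ⇒ r9c2=7.
Step 45. [r5c7∈{9}] r5c7 has the single candidate 9, so r5c7=9.
Step 46. [r3c5∈{8}] r3c5's peers cover all but 8 ⇒ r3c5=8.
Step 47. [r4c9∈{5}] only 5 remains possible at r4c9. So r4c9=5.
Step 48. [r6c1∈{5}] r6c1's peers cover all but 5. So r6c1=5.
Step 49. [r1c4∈{4}] only 4 remains possible at r1c4, so r1c4=4.
Step 50. [r1c6∈{6}] r1c6 is down to just 6, so r1c6=6.
Step 51. [r1c5∈{2}] only 2 remains possible at r1c5 ⇒ r1c5=2.
Step 52. [r3c7∈{1}] r3c7 is down to just 1 ⇒ r3c7=1.

Answer: 8 9 1 4 2 6 3 5 7 / 6 2 7 1 5 3 4 9 8 / 3 4 5 7 8 9 1 2 6 / 2 8 9 3 7 4 6 1 5 / 7 3 4 5 6 1 9 8 2 / 5 1 6 8 9 2 7 3 4 / 1 5 3 2 4 7 8 6 9 / 4 6 8 9 3 5 2 7 1 / 9 7 2 6 1 8 5 4 3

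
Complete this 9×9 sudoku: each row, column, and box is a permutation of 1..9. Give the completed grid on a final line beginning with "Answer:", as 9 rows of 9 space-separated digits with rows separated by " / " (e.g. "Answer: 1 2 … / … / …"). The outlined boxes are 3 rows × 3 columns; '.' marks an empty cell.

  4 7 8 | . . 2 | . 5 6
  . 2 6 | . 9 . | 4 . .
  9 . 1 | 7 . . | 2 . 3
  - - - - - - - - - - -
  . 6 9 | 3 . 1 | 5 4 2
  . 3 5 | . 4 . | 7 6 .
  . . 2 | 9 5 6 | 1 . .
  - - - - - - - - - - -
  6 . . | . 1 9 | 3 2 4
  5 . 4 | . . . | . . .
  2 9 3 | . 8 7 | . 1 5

Step 1. [r6c9∈{8}] r6c9's peers cover all but 8 ⇒ r6c9=8.
Step 2. [r8c8∈{7,8,9}] in col 8, 9 fits only at r8c8 ⇒ r8c8=9.
Step 3. [r5c6∈{8}] only 8 remains possible at r5c6 ⇒ r5c6=8.
Step 4. [r8c5∈{2,3,6}] in col 5, 2 fits only at r8c5 ⇒ r8c5=2.
Step 5. [r2c4∈{1,5,8}] r2c4 is the only open cell in col 4 admitting 8 ⇒ r2c4=8.
Step 6. [r8c7∈{6,8}] in col 7, 8 fits only at r8c7, so r8c7=8.
Step 7. [r2c6∈{3,5}] 5 has one home in row 2: r2c6 ⇒ r2c6=5.
Step 8. [r8c9∈{7}] r8c9's peers cover all but 7 ⇒ r8c9=7.
Step 9. [r8c4∈{6}] r8c4's peers cover all but 6, so r8c4=6.
Step 10. [r6c1∈{7}] only 7 remains possible at r6c1 ⇒ r6c1=7.
Step 11. [r9c7∈{6}] r9c7's peers cover all but 6 ⇒ r9c7=6.
Step 12. [r5c9∈{9}] r5c9 is down to just 9, so r5c9=9.
Step 13. [r5c4∈{2}] nothing but 2 survives at r5c4. So r5c4=2.
Step 14. [r4c5∈{7}] only 7 remains possible at r4c5, so r4c5=7.
Step 15. [r3c6∈{4}] r3c6's peers cover all but 4 ⇒ r3c6=4.
Step 16. [r1c5∈{3}] only 3 remains possible at r1c5. So r1c5=3.
Step 17. [r3c2∈{5}] r3c2 has the single candidate 5. So r3c2=5.
Step 18. [r2c8∈{7}] r2c8's peers cover all but 7, so r2c8=7.
Step 19. [r1c7∈{9}] nothing but 9 survives at r1c7 ⇒ r1c7=9.
Step 20. [r5c1∈{1}] only 1 remains possible at r5c1. So r5c1=1.
Step 21. [r7c3∈{7}] r7c3 is down to just 7. So r7c3=7.
Step 22. [r2c1∈{3}] r2c1 has the single candidate 3, so r2c1=3.
Step 23. [r3c5∈{6}] r3c5's peers cover all but 6. So r3c5=6.
Step 24. [r2c9∈{1}] only 1 remains possible at r2c9 ⇒ r2c9=1.
Step 25. [r1c4∈{1}] r1c4 has the single candidate 1, so r1c4=1.
Step 26. [r3c8∈{8}] r3c8 is down to just 8, so r3c8=8.
Step 27. [r7c4∈{5}] r7c4's peers cover all but 5 ⇒ r7c4=5.
Step 28. [r6c8∈{3}] only 3 remains possible at r6c8 ⇒ r6c8=3.
Step 29. [r6c2∈{4}] r6c2's peers cover all but 4. So r6c2=4.
Step 30. [r8c6∈{3}] r8c6 has the single candidate 3, so r8c6=3.
Step 31. [r7c2∈{8}] r7c2 is down to just 8 ⇒ r7c2=8.
Step 32. [r4c1∈{8}] only 8 remains possible at r4c1. So r4c1=8.
Step 33. [r8c2∈{1}] r8c2 has the single candidate 1, so r8c2=1.
Step 34. [r9c4∈{4}] r9c4 is down to just 4. So r9c4=4.

Answer: 4 7 8 1 3 2 9 5 6 / 3 2 6 8 9 5 4 7 1 / 9 5 1 7 6 4 2 8 3 / 8 6 9 3 7 1 5 4 2 / 1 3 5 2 4 8 7 6 9 / 7 4 2 9 5 6 1 3 8 / 6 8 7 5 1 9 3 2 4 / 5 1 4 6 2 3 8 9 7 / 2 9 3 4 8 7 6 1 5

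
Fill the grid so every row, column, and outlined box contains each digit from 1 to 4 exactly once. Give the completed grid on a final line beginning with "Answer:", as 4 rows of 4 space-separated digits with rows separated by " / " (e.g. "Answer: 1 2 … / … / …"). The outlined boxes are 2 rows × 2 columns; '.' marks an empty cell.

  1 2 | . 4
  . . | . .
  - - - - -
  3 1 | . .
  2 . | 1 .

Step 1. [r2c2∈{3,4}] in col 2, 3 fits only at r2c2 ⇒ r2c2=3.
Step 2. [r3c4∈{2}] r3c4 is down to just 2 ⇒ r3c4=2.
Step 3. [r2c3∈{2}] r2c3 has the single candidate 2 ⇒ r2c3=2.
Step 4. [r2c1∈{4}] only 4 remains possible at r2c1. So r2c1=4.
Step 5. [r2c4∈{1}] r2c4 has the single candidate 1. So r2c4=1.
Step 6. [r4c2∈{4}] nothing but 4 survives at r4c2 ⇒ r4c2=4.
Step 7. [r3c3∈{4}] nothing but 4 survives at r3c3 ⇒ r3c3=4.
Step 8. [r4c4∈{3}] r4c4 is down to just 3. So r4c4=3.
Step 9. [r1c3∈{3}] r1c3 has the single candidate 3. So r1c3=3.

Answer: 1 2 3 4 / 4 3 2 1 / 3 1 4 2 / 2 4 1 3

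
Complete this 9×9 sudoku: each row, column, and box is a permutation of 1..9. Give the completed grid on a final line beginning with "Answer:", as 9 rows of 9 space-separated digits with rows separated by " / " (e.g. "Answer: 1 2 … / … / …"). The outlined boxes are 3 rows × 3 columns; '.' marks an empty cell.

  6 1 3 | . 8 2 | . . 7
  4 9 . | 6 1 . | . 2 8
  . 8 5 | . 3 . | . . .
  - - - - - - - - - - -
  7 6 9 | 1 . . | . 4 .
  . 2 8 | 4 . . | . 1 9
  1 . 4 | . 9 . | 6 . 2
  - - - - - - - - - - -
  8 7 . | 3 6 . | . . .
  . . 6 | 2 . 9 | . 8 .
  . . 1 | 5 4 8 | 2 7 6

Step 1. [r6c8∈{3,5}] r6c8 is the only open cell in col 8 admitting 3. So r6c8=3.
Step 2. [r1c7∈{4,5,9}] 4 has one home in row 1: r1c7, so r1c7=4.
Step 3. [r8c9∈{1,3,4,5}] 3 has one home in col 9: r8c9 ⇒ r8c9=3.
Step 4. [r4c9∈{5}] r4c9's peers cover all but 5, so r4c9=5.
Step 5. [r8c7∈{1,5}] in row 8, 1 fits only at r8c7 ⇒ r8c7=1.
Step 6. [r5c5∈{5,7}] across col 5, 5 lands solely at r5c5, so r5c5=5.
Step 7. [r6c6∈{7}] r6c6 has the single candidate 7, so r6c6=7.
Step 8. [r3c7∈{9}] nothing but 9 survives at r3c7. So r3c7=9.
Step 9. [r5c1∈{3}] only 3 remains possible at r5c1. So r5c1=3.
Step 10. [r1c8∈{5}] nothing but 5 survives at r1c8 ⇒ r1c8=5.
Step 11. [r8c1∈{5}] r8c1 has the single candidate 5. So r8c1=5.
Step 12. [r7c3∈{2}] r7c3 is down to just 2 ⇒ r7c3=2.
Step 13. [r7c9∈{4}] r7c9 has the single candidate 4, so r7c9=4.
Step 14. [r3c4∈{7}] only 7 remains possible at r3c4, so r3c4=7.
Step 15. [r3c6∈{4}] r3c6 has the single candidate 4. So r3c6=4.
Step 16. [r5c7∈{7}] r5c7 has the single candidate 7 ⇒ r5c7=7.
Step 17. [r9c2∈{3}] r9c2 has the single candidate 3. So r9c2=3.
Step 18. [r3c1∈{2}] r3c1's peers cover all but 2. So r3c1=2.
Step 19. [r3c9∈{1}] r3c9's peers cover all but 1. So r3c9=1.
Step 20. [r2c6∈{5}] r2c6 is down to just 5 ⇒ r2c6=5.
Step 21. [r1c4∈{9}] r1c4's peers cover all but 9, so r1c4=9.
Step 22. [r6c4∈{8}] r6c4's peers cover all but 8. So r6c4=8.
Step 23. [r7c7∈{5}] r7c7's peers cover all but 5, so r7c7=5.
Step 24. [r4c5∈{2}] nothing but 2 survives at r4c5 ⇒ r4c5=2.
Step 25. [r8c5∈{7}] r8c5 is down to just 7, so r8c5=7.
Step 26. [r9c1∈{9}] r9c1's peers cover all but 9 ⇒ r9c1=9.
Step 27. [r2c7∈{3}] nothing but 3 survives at r2c7. So r2c7=3.
Step 28. [r2c3∈{7}] r2c3 is down to just 7 ⇒ r2c3=7.
Step 29. [r5c6∈{6}] r5c6 has the single candidate 6 ⇒ r5c6=6.
Step 30. [r7c6∈{1}] r7c6 has the single candidate 1 ⇒ r7c6=1.
Step 31. [r8c2∈{4}] only 4 remains possible at r8c2, so r8c2=4.
Step 32. [r7c8∈{9}] r7c8 is down to just 9 ⇒ r7c8=9.
Step 33. [r6c2∈{5}] only 5 remains possible at r6c2. So r6c2=5.
Step 34. [r3c8∈{6}] r3c8 is down to just 6, so r3c8=6.
Step 35. [r4c6∈{3}] nothing but 3 survives at r4c6. So r4c6=3.
Step 36. [r4c7∈{8}] r4c7 has the single candidate 8 ⇒ r4c7=8.

Answer: 6 1 3 9 8 2 4 5 7 / 4 9 7 6 1 5 3 2 8 / 2 8 5 7 3 4 9 6 1 / 7 6 9 1 2 3 8 4 5 / 3 2 8 4 5 6 7 1 9 / 1 5 4 8 9 7 6 3 2 / 8 7 2 3 6 1 5 9 4 / 5 4 6 2 7 9 1 8 3 / 9 3 1 5 4 8 2 7 6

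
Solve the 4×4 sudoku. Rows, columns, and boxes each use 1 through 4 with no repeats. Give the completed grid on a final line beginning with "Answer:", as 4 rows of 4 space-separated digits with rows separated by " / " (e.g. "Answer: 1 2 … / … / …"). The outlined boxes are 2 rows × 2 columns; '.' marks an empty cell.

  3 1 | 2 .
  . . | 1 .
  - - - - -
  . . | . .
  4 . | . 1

Step 1. [r4c2∈{2,3}] 2 has one home in row 4: r4c2 ⇒ r4c2=2.
Step 2. [r2c4∈{3,4}] in row 2, 3 fits only at r2c4 ⇒ r2c4=3.
Step 3. [r3c3∈{3,4}] 4 has one home in col 3: r3c3 ⇒ r3c3=4.
Step 4. [r3c1∈{1}] r3c1's peers cover all but 1. So r3c1=1.
Step 5. [r4c3∈{3}] nothing but 3 survives at r4c3, so r4c3=3.
Step 6. [r3c4∈{2}] r3c4 has the single candidate 2, so r3c4=2.
Step 7. [r1c4∈{4}] r1c4 is down to just 4, so r1c4=4.
Step 8. [r2c2∈{4}] only 4 remains possible at r2c2 ⇒ r2c2=4.
Step 9. [r2c1∈{2}] r2c1 is down to just 2, so r2c1=2.
Step 10. [r3c2∈{3}] r3c2 is down to just 3 ⇒ r3c2=3.

Answer: 3 1 2 4 / 2 4 1 3 / 1 3 4 2 / 4 2 3 1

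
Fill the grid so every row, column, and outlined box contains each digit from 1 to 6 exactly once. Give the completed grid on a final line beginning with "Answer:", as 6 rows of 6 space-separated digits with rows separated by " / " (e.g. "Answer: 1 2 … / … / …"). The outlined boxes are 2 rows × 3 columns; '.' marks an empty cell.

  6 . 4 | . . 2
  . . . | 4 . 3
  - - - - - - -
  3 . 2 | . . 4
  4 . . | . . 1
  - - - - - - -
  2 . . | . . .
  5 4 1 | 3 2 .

Step 1. [r2c5∈{1,5,6}] across row 2, 6 lands solely at r2c5 ⇒ r2c5=6.
Step 2. [r3c5∈{5}] r3c5 is down to just 5 ⇒ r3c5=5.
Step 3. [r1c2∈{1,3,5}] 3 has one home in row 1: r1c2. So r1c2=3.
Step 4. [r5c2∈{6}] nothing but 6 survives at r5c2, so r5c2=6.
Step 5. [r1c4∈{1,5}] 5 has one home in row 1: r1c4 ⇒ r1c4=5.
Step 6. [r4c3∈{5,6}] col 3 places 6 nowhere but r4c3 ⇒ r4c3=6.
Step 7. [r2c2∈{1,2,5}] 2 has one home in row 2: r2c2, so r2c2=2.
Step 8. [r5c4∈{1}] r5c4 is down to just 1. So r5c4=1.
Step 9. [r5c3∈{3}] r5c3's peers cover all but 3, so r5c3=3.
Step 10. [r5c6∈{5}] r5c6's peers cover all but 5. So r5c6=5.
Step 11. [r1c5∈{1}] only 1 remains possible at r1c5. So r1c5=1.
Step 12. [r4c5∈{3}] only 3 remains possible at r4c5, so r4c5=3.
Step 13. [r6c6∈{6}] nothing but 6 survives at r6c6 ⇒ r6c6=6.
Step 14. [r5c5∈{4}] r5c5 is down to just 4 ⇒ r5c5=4.
Step 15. [r4c4∈{2}] only 2 remains possible at r4c4, so r4c4=2.
Step 16. [r3c4∈{6}] r3c4 has the single candidate 6. So r3c4=6.
Step 17. [r3c2∈{1}] r3c2 is down to just 1 ⇒ r3c2=1.
Step 18. [r2c3∈{5}] r2c3 is down to just 5. So r2c3=5.
Step 19. [r4c2∈{5}] r4c2's peers cover all but 5, so r4c2=5.
Step 20. [r2c1∈{1}] only 1 remains possible at r2c1 ⇒ r2c1=1.

Answer: 6 3 4 5 1 2 / 1 2 5 4 6 3 / 3 1 2 6 5 4 / 4 5 6 2 3 1 / 2 6 3 1 4 5 / 5 4 1 3 2 6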